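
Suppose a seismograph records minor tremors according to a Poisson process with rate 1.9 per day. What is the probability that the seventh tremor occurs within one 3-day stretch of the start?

0.3456

Over the interval, μ = 1.9 × 3 = 5.7 (a 3-day stretch = 3 days).
The seventh arrival falls in the interval iff at least 7 events occur there: P(S_7 ≤ t) = P(N ≥ 7) = 1 − P(N ≤ 6) ≈ 0.3456.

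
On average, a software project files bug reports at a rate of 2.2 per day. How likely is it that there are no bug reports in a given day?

With mean μ = 2.2 per day,
P(N = 0) = e^(−μ) μ^0/0! = e^(−2.2) · 2.2^0/1 ≈ 0.1108.

0.1108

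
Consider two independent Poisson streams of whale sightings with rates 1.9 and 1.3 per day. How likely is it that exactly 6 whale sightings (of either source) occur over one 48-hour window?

0.1586

Independent Poisson processes superpose: combined rate λ = 1.9 + 1.3 = 3.2 per day.
Over the interval, μ = 3.2 × 2 = 6.4 (a 48-hour window = 2 days).
P(N = 6) = e^(−6.4) · 6.4^6/6! ≈ 0.1586.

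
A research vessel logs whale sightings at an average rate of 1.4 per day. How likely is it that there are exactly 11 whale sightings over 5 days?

Over the interval, μ = 1.4 × 5 = 7 (5 days).
P(N = 11) = e^(−μ) μ^11/11! = e^(−7) · 7^11/39916800 ≈ 0.0452.

0.0452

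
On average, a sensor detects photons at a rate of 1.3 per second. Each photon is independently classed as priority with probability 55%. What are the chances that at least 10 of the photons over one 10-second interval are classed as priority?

Thinning: the photons that are classed as priority themselves form a Poisson process with rate 0.55 × 1.3 = 0.715 per second.
Over the interval, μ = 0.715 × 10 = 7.15 (a 10-second interval = 10 seconds).
P(N ≥ 10) = 1 − P(N ≤ 9) ≈ 0.1850.

0.1850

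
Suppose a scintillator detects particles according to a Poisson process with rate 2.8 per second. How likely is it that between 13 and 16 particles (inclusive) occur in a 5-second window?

0.3975

Over the interval, μ = 2.8 × 5 = 14 (a 5-second window = 5 seconds).
P(13 ≤ N ≤ 16) = Σ_{j=13}^{16} e^(−14) · 14^j/j! ≈ 0.3975.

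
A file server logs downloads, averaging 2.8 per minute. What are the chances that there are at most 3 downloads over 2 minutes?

Over the interval, μ = 2.8 × 2 = 5.6 (2 minutes).
P(N ≤ 3) = Σ_{j=0}^{3} e^(−μ) μ^j/j! ≈ 0.1906.

0.1906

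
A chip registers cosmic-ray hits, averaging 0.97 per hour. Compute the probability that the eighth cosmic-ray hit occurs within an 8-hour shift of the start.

Over the interval, μ = 0.97 × 8 = 7.76 (an 8-hour shift = 8 hours).
The eighth arrival falls in the interval iff at least 8 events occur there: P(S_8 ≤ t) = P(N ≥ 8) = 1 − P(N ≤ 7) ≈ 0.5131.

0.5131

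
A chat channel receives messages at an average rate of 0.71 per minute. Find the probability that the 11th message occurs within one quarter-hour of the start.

0.4977

Over the interval, μ = 0.71 × 15 = 10.65 (a quarter-hour = 15 minutes).
The 11th arrival falls in the interval iff at least 11 events occur there: P(S_11 ≤ t) = P(N ≥ 11) = 1 − P(N ≤ 10) ≈ 0.4977.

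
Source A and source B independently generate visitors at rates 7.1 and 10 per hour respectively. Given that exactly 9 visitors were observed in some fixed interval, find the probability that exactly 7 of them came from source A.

Given the total, each event is independently from source A with probability p = λ_A/(λ_A+λ_B) = 7.1/17.1 ≈ 0.4152.
So K ~ Binomial(9, 7.1/17.1): P(K = 7) = C(9,7) · (7.1/17.1)^7 · (10/17.1)^2 ≈ 0.0262.

0.0262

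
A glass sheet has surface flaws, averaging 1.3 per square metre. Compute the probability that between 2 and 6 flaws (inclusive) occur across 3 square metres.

0.8003

Over the interval, μ = 1.3 × 3 = 3.9 (3 square metres).
P(2 ≤ N ≤ 6) = Σ_{j=2}^{6} e^(−3.9) · 3.9^j/j! ≈ 0.8003.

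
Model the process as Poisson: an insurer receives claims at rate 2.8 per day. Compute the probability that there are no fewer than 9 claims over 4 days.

0.7853

Over the interval, μ = 2.8 × 4 = 11.2 (4 days).
P(N ≥ 9) = 1 − P(N ≤ 8) = 1 − Σ_{j=0}^{8} e^(−μ) μ^j/j! ≈ 0.7853.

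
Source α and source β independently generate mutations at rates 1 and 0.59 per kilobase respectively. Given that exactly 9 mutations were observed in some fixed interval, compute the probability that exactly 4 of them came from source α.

0.1387

Given the total, each event is independently from source α with probability p = λ_α/(λ_α+λ_β) = 1/1.59 ≈ 0.6289.
So K ~ Binomial(9, 1/1.59): P(K = 4) = C(9,4) · (1/1.59)^4 · (0.59/1.59)^5 ≈ 0.1387.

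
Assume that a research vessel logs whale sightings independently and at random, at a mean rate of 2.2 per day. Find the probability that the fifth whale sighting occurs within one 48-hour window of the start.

0.4488

Over the interval, μ = 2.2 × 2 = 4.4 (a 48-hour window = 2 days).
The fifth arrival falls in the interval iff at least 5 events occur there: P(S_5 ≤ t) = P(N ≥ 5) = 1 − P(N ≤ 4) ≈ 0.4488.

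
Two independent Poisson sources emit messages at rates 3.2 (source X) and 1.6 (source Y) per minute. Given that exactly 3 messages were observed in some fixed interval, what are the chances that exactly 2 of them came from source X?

0.4444

Given the total, each event is independently from source X with probability p = λ_X/(λ_X+λ_Y) = 3.2/4.8 ≈ 0.6667.
So K ~ Binomial(3, 3.2/4.8): P(K = 2) = C(3,2) · (3.2/4.8)^2 · (1.6/4.8)^1 ≈ 0.4444.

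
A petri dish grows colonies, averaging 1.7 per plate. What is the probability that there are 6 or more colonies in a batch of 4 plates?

0.6730

Over the interval, μ = 1.7 × 4 = 6.8 (a batch of 4 plates = 4 plates).
P(N ≥ 6) = 1 − P(N ≤ 5) = 1 − Σ_{j=0}^{5} e^(−μ) μ^j/j! ≈ 0.6730.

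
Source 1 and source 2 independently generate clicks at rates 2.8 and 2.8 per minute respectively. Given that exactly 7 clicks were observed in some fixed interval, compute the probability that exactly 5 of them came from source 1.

0.1641

Given the total, each event is independently from source 1 with probability p = λ_1/(λ_1+λ_2) = 2.8/5.6 = 0.5000.
So K ~ Binomial(7, 2.8/5.6): P(K = 5) = C(7,5) · (2.8/5.6)^5 · (2.8/5.6)^2 ≈ 0.1641.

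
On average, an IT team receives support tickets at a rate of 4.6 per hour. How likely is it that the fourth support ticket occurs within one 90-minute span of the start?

0.9129

Over the interval, μ = 4.6 × 1.5 = 6.9 (a 90-minute span = 1.5 hours).
The fourth arrival falls in the interval iff at least 4 events occur there: P(S_4 ≤ t) = P(N ≥ 4) = 1 − P(N ≤ 3) ≈ 0.9129.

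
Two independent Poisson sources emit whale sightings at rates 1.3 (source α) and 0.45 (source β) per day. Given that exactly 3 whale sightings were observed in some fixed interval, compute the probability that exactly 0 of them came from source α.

Given the total, each event is independently from source α with probability p = λ_α/(λ_α+λ_β) = 1.3/1.75 ≈ 0.7429.
So K ~ Binomial(3, 1.3/1.75): P(K = 0) = C(3,0) · (1.3/1.75)^0 · (0.45/1.75)^3 ≈ 0.0170.

0.0170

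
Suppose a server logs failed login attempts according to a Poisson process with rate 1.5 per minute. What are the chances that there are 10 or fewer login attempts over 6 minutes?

0.7060

Over the interval, μ = 1.5 × 6 = 9 (6 minutes).
P(N ≤ 10) = Σ_{j=0}^{10} e^(−μ) μ^j/j! ≈ 0.7060.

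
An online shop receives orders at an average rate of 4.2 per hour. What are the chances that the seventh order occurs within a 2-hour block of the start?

Over the interval, μ = 4.2 × 2 = 8.4 (a 2-hour block = 2 hours).
The seventh arrival falls in the interval iff at least 7 events occur there: P(S_7 ≤ t) = P(N ≥ 7) = 1 − P(N ≤ 6) ≈ 0.7330.

0.7330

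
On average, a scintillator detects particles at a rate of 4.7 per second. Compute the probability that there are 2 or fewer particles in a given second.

With mean μ = 4.7 per second,
P(N ≤ 2) = Σ_{j=0}^{2} e^(−μ) μ^j/j! ≈ 0.1523.

0.1523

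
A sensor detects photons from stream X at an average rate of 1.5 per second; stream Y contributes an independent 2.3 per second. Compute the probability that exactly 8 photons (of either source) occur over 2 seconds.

0.1381

Independent Poisson processes superpose: combined rate λ = 1.5 + 2.3 = 3.8 per second.
Over the interval, μ = 3.8 × 2 = 7.6 (2 seconds).
P(N = 8) = e^(−7.6) · 7.6^8/8! ≈ 0.1381.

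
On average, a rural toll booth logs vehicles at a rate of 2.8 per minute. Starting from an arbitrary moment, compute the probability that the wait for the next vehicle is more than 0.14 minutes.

The wait for the next event is exponential with rate λ = 2.8 per minute.
P(T > 0.14) = e^(−λt) = e^(−2.8 × 0.14) = e^(−0.392) ≈ 0.6757.

0.6757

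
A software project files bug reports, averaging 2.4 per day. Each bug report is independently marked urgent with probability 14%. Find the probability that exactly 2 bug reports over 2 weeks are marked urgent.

0.1002

Thinning: the bug reports that are marked urgent themselves form a Poisson process with rate 0.14 × 2.4 = 0.336 per day.
Over the interval, μ = 0.336 × 14 = 4.704 (2 weeks = 14 days).
P(N = 2) = e^(−4.704) · 4.704^2/2! ≈ 0.1002.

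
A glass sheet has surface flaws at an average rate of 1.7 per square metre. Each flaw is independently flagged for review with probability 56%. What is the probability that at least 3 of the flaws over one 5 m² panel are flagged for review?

0.8536

Thinning: the flaws that are flagged for review themselves form a Poisson process with rate 0.56 × 1.7 = 0.952 per square metre.
Over the interval, μ = 0.952 × 5 = 4.76 (a 5 m² panel = 5 square metres).
P(N ≥ 3) = 1 − P(N ≤ 2) ≈ 0.8536.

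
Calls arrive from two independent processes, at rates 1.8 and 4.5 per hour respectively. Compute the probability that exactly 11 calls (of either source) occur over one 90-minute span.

0.1058

Independent Poisson processes superpose: combined rate λ = 1.8 + 4.5 = 6.3 per hour.
Over the interval, μ = 6.3 × 1.5 = 9.45 (a 90-minute span = 1.5 hours).
P(N = 11) = e^(−9.45) · 9.45^11/11! ≈ 0.1058.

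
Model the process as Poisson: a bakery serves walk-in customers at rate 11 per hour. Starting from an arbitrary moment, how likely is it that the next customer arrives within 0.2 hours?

Inter-arrival times are exponential with rate λ = 11 per hour.
P(T ≤ 0.2) = 1 − e^(−λt) = 1 − e^(−11 × 0.2) = 1 − e^(−2.2) ≈ 0.8892.

0.8892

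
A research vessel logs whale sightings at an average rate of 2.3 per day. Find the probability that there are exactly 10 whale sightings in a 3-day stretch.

0.0679

Over the interval, μ = 2.3 × 3 = 6.9 (a 3-day stretch = 3 days).
P(N = 10) = e^(−μ) μ^10/10! = e^(−6.9) · 6.9^10/3628800 ≈ 0.0679.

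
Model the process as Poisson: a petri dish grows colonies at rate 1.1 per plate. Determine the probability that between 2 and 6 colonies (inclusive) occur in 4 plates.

Over the interval, μ = 1.1 × 4 = 4.4 (4 plates).
P(2 ≤ N ≤ 6) = Σ_{j=2}^{6} e^(−4.4) · 4.4^j/j! ≈ 0.7773.

0.7773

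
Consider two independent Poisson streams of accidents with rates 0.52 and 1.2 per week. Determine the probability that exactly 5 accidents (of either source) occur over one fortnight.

Independent Poisson processes superpose: combined rate λ = 0.52 + 1.2 = 1.72 per week.
Over the interval, μ = 1.72 × 2 = 3.44 (a fortnight = 2 weeks).
P(N = 5) = e^(−3.44) · 3.44^5/5! ≈ 0.1287.

0.1287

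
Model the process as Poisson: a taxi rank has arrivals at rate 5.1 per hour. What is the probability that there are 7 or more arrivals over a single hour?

0.2526

With mean μ = 5.1 per hour,
P(N ≥ 7) = 1 − P(N ≤ 6) = 1 − Σ_{j=0}^{6} e^(−μ) μ^j/j! ≈ 0.2526.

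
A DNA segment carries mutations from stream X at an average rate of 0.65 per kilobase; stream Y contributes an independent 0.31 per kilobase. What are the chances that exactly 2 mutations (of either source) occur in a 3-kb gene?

Independent Poisson processes superpose: combined rate λ = 0.65 + 0.31 = 0.96 per kilobase.
Over the interval, μ = 0.96 × 3 = 2.88 (a 3-kb gene = 3 kilobases).
P(N = 2) = e^(−2.88) · 2.88^2/2! ≈ 0.2328.

0.2328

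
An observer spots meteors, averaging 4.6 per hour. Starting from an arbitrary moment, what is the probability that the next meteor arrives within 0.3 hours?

Inter-arrival times are exponential with rate λ = 4.6 per hour.
P(T ≤ 0.3) = 1 − e^(−λt) = 1 − e^(−4.6 × 0.3) = 1 − e^(−1.38) ≈ 0.7484.

0.7484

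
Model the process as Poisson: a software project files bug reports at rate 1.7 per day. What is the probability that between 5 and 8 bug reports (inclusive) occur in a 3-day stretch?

0.5021

Over the interval, μ = 1.7 × 3 = 5.1 (a 3-day stretch = 3 days).
P(5 ≤ N ≤ 8) = Σ_{j=5}^{8} e^(−5.1) · 5.1^j/j! ≈ 0.5021.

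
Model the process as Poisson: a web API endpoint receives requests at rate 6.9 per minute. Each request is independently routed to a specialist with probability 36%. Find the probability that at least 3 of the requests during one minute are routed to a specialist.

Thinning: the requests that are routed to a specialist themselves form a Poisson process with rate 0.36 × 6.9 = 2.484 per minute.
So μ = 2.484.
P(N ≥ 3) = 1 − P(N ≤ 2) ≈ 0.4521.

0.4521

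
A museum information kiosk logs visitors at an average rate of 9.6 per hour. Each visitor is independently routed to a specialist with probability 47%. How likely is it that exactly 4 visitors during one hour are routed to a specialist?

0.1896

Thinning: the visitors that are routed to a specialist themselves form a Poisson process with rate 0.47 × 9.6 = 4.512 per hour.
So μ = 4.512.
P(N = 4) = e^(−4.512) · 4.512^4/4! ≈ 0.1896.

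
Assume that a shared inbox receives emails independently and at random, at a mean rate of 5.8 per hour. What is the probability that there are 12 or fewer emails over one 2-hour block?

0.6216

Over the interval, μ = 5.8 × 2 = 11.6 (a 2-hour block = 2 hours).
P(N ≤ 12) = Σ_{j=0}^{12} e^(−μ) μ^j/j! ≈ 0.6216.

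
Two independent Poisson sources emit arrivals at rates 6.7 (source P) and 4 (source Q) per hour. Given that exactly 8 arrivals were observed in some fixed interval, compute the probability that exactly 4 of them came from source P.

0.2102

Given the total, each event is independently from source P with probability p = λ_P/(λ_P+λ_Q) = 6.7/10.7 ≈ 0.6262.
So K ~ Binomial(8, 6.7/10.7): P(K = 4) = C(8,4) · (6.7/10.7)^4 · (4/10.7)^4 ≈ 0.2102.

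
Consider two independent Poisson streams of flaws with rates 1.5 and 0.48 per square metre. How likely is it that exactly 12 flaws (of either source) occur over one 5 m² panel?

0.0928

Independent Poisson processes superpose: combined rate λ = 1.5 + 0.48 = 1.98 per square metre.
Over the interval, μ = 1.98 × 5 = 9.9 (a 5 m² panel = 5 square metres).
P(N = 12) = e^(−9.9) · 9.9^12/12! ≈ 0.0928.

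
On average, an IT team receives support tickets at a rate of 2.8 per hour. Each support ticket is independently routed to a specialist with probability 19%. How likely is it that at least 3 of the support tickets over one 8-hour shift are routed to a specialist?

0.7971

Thinning: the support tickets that are routed to a specialist themselves form a Poisson process with rate 0.19 × 2.8 = 0.532 per hour.
Over the interval, μ = 0.532 × 8 = 4.256 (an 8-hour shift = 8 hours).
P(N ≥ 3) = 1 − P(N ≤ 2) ≈ 0.7971.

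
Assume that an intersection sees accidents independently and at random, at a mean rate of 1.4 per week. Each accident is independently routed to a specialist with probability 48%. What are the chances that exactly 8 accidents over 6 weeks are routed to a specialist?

Thinning: the accidents that are routed to a specialist themselves form a Poisson process with rate 0.48 × 1.4 = 0.672 per week.
Over the interval, μ = 0.672 × 6 = 4.032 (6 weeks).
P(N = 8) = e^(−4.032) · 4.032^8/8! ≈ 0.0307.

0.0307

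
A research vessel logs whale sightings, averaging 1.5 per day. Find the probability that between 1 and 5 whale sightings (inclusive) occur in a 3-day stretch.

0.6918

Over the interval, μ = 1.5 × 3 = 4.5 (a 3-day stretch = 3 days).
P(1 ≤ N ≤ 5) = Σ_{j=1}^{5} e^(−4.5) · 4.5^j/j! ≈ 0.6918.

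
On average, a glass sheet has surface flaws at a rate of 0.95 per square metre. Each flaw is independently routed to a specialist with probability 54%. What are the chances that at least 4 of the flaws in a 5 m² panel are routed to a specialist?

0.2564

Thinning: the flaws that are routed to a specialist themselves form a Poisson process with rate 0.54 × 0.95 = 0.513 per square metre.
Over the interval, μ = 0.513 × 5 = 2.565 (a 5 m² panel = 5 square metres).
P(N ≥ 4) = 1 − P(N ≤ 3) ≈ 0.2564.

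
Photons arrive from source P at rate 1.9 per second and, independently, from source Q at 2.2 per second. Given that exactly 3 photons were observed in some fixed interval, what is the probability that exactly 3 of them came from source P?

Given the total, each event is independently from source P with probability p = λ_P/(λ_P+λ_Q) = 1.9/4.1 ≈ 0.4634.
So K ~ Binomial(3, 1.9/4.1): P(K = 3) = C(3,3) · (1.9/4.1)^3 · (2.2/4.1)^0 ≈ 0.0995.

0.0995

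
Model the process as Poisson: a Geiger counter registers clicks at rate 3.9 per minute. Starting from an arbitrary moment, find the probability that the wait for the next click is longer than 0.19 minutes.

The wait for the next event is exponential with rate λ = 3.9 per minute.
P(T > 0.19) = e^(−λt) = e^(−3.9 × 0.19) = e^(−0.741) ≈ 0.4766.

0.4766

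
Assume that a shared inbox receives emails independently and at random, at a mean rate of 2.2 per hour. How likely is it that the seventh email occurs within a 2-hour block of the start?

Over the interval, μ = 2.2 × 2 = 4.4 (a 2-hour block = 2 hours).
The seventh arrival falls in the interval iff at least 7 events occur there: P(S_7 ≤ t) = P(N ≥ 7) = 1 − P(N ≤ 6) ≈ 0.1564.

0.1564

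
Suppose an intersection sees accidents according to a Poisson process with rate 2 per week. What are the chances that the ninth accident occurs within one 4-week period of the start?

0.4075

Over the interval, μ = 2 × 4 = 8 (a 4-week period = 4 weeks).
The ninth arrival falls in the interval iff at least 9 events occur there: P(S_9 ≤ t) = P(N ≥ 9) = 1 − P(N ≤ 8) ≈ 0.4075.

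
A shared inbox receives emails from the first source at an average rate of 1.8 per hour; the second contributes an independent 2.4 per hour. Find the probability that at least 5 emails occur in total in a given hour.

0.4102

Independent Poisson processes superpose: combined rate λ = 1.8 + 2.4 = 4.2 per hour.
So μ = 4.2.
P(N ≥ 5) = 1 − P(N ≤ 4) ≈ 0.4102.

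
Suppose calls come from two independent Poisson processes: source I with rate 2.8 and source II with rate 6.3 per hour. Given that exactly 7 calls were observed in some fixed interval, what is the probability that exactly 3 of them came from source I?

0.2342

Given the total, each event is independently from source I with probability p = λ_I/(λ_I+λ_II) = 2.8/9.1 ≈ 0.3077.
So K ~ Binomial(7, 2.8/9.1): P(K = 3) = C(7,3) · (2.8/9.1)^3 · (6.3/9.1)^4 ≈ 0.2342.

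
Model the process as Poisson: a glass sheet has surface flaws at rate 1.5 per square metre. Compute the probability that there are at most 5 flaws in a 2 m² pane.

0.9161

Over the interval, μ = 1.5 × 2 = 3 (a 2 m² pane = 2 square metres).
P(N ≤ 5) = Σ_{j=0}^{5} e^(−μ) μ^j/j! ≈ 0.9161.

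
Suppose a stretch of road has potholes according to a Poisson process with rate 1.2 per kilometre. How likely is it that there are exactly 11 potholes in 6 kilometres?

Over the interval, μ = 1.2 × 6 = 7.2 (6 kilometres).
P(N = 11) = e^(−μ) μ^11/11! = e^(−7.2) · 7.2^11/39916800 ≈ 0.0504.

0.0504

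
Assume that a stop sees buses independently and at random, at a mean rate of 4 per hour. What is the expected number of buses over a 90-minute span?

6

E[N] = λt = 4 × 1.5 = 6 (a 90-minute span = 1.5 hours).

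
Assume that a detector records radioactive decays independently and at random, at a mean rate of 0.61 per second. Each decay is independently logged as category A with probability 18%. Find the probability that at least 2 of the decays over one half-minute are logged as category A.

Thinning: the decays that are logged as category A themselves form a Poisson process with rate 0.18 × 0.61 = 0.1098 per second.
Over the interval, μ = 0.1098 × 30 = 3.294 (a half-minute = 30 seconds).
P(N ≥ 2) = 1 − P(N ≤ 1) ≈ 0.8407.

0.8407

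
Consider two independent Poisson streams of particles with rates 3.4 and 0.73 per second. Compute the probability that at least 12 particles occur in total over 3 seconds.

0.5822

Independent Poisson processes superpose: combined rate λ = 3.4 + 0.73 = 4.13 per second.
Over the interval, μ = 4.13 × 3 = 12.39 (3 seconds).
P(N ≥ 12) = 1 − P(N ≤ 11) ≈ 0.5822.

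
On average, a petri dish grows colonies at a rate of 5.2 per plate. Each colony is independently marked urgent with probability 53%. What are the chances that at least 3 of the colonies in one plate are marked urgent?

Thinning: the colonies that are marked urgent themselves form a Poisson process with rate 0.53 × 5.2 = 2.756 per plate.
So μ = 2.756.
P(N ≥ 3) = 1 − P(N ≤ 2) ≈ 0.5200.

0.5200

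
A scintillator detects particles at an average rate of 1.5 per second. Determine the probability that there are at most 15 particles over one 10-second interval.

Over the interval, μ = 1.5 × 10 = 15 (a 10-second interval = 10 seconds).
P(N ≤ 15) = Σ_{j=0}^{15} e^(−μ) μ^j/j! ≈ 0.5681.

0.5681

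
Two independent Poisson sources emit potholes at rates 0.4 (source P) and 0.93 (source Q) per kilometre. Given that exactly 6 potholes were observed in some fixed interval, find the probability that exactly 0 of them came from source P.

0.1169

Given the total, each event is independently from source P with probability p = λ_P/(λ_P+λ_Q) = 0.4/1.33 ≈ 0.3008.
So K ~ Binomial(6, 0.4/1.33): P(K = 0) = C(6,0) · (0.4/1.33)^0 · (0.93/1.33)^6 ≈ 0.1169.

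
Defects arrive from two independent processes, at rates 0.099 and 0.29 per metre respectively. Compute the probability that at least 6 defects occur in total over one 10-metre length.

0.1979

Independent Poisson processes superpose: combined rate λ = 0.099 + 0.29 = 0.389 per metre.
Over the interval, μ = 0.389 × 10 = 3.89 (a 10-metre length = 10 metres).
P(N ≥ 6) = 1 − P(N ≤ 5) ≈ 0.1979.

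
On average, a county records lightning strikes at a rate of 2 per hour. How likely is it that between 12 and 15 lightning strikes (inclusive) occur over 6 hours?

Over the interval, μ = 2 × 6 = 12 (6 hours).
P(12 ≤ N ≤ 15) = Σ_{j=12}^{15} e^(−12) · 12^j/j! ≈ 0.3828.

0.3828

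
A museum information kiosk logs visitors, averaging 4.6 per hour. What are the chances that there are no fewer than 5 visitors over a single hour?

0.4868

With mean μ = 4.6 per hour,
P(N ≥ 5) = 1 − P(N ≤ 4) = 1 − Σ_{j=0}^{4} e^(−μ) μ^j/j! ≈ 0.4868.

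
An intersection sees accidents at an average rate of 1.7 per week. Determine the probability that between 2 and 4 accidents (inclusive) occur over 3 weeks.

0.3859

Over the interval, μ = 1.7 × 3 = 5.1 (3 weeks).
P(2 ≤ N ≤ 4) = Σ_{j=2}^{4} e^(−5.1) · 5.1^j/j! ≈ 0.3859.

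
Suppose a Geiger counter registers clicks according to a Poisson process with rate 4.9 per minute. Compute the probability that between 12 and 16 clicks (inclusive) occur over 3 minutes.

Over the interval, μ = 4.9 × 3 = 14.7 (3 minutes).
P(12 ≤ N ≤ 16) = Σ_{j=12}^{16} e^(−14.7) · 14.7^j/j! ≈ 0.4872.

0.4872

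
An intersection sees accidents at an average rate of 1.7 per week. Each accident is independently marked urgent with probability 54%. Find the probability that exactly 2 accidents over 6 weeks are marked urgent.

Thinning: the accidents that are marked urgent themselves form a Poisson process with rate 0.54 × 1.7 = 0.918 per week.
Over the interval, μ = 0.918 × 6 = 5.508 (6 weeks).
P(N = 2) = e^(−5.508) · 5.508^2/2! ≈ 0.0615.

0.0615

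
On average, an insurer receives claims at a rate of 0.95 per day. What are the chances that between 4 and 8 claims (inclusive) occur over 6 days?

0.6966

Over the interval, μ = 0.95 × 6 = 5.7 (6 days).
P(4 ≤ N ≤ 8) = Σ_{j=4}^{8} e^(−5.7) · 5.7^j/j! ≈ 0.6966.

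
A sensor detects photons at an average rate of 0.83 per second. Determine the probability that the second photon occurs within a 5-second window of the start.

Over the interval, μ = 0.83 × 5 = 4.15 (a 5-second window = 5 seconds).
The second arrival falls in the interval iff at least 2 events occur there: P(S_2 ≤ t) = P(N ≥ 2) = 1 − P(N ≤ 1) ≈ 0.9188.

0.9188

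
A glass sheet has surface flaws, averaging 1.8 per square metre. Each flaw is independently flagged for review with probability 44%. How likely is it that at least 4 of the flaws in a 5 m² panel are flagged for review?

0.5587

Thinning: the flaws that are flagged for review themselves form a Poisson process with rate 0.44 × 1.8 = 0.792 per square metre.
Over the interval, μ = 0.792 × 5 = 3.96 (a 5 m² panel = 5 square metres).
P(N ≥ 4) = 1 − P(N ≤ 3) ≈ 0.5587.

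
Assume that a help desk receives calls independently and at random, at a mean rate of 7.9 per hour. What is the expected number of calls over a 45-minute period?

5.925

E[N] = λt = 7.9 × 0.75 = 5.925 (a 45-minute period = 0.75 hours).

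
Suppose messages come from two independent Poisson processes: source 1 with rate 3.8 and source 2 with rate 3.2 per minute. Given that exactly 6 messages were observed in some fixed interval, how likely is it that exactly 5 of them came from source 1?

Given the total, each event is independently from source 1 with probability p = λ_1/(λ_1+λ_2) = 3.8/7 ≈ 0.5429.
So K ~ Binomial(6, 3.8/7): P(K = 5) = C(6,5) · (3.8/7)^5 · (3.2/7)^1 ≈ 0.1293.

0.1293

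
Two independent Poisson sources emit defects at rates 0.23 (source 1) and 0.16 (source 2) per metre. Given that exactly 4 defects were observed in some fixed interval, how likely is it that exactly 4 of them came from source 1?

0.1210

Given the total, each event is independently from source 1 with probability p = λ_1/(λ_1+λ_2) = 0.23/0.39 ≈ 0.5897.
So K ~ Binomial(4, 0.23/0.39): P(K = 4) = C(4,4) · (0.23/0.39)^4 · (0.16/0.39)^0 ≈ 0.1210.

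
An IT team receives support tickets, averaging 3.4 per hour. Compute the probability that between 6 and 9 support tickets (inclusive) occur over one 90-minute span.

0.3660

Over the interval, μ = 3.4 × 1.5 = 5.1 (a 90-minute span = 1.5 hours).
P(6 ≤ N ≤ 9) = Σ_{j=6}^{9} e^(−5.1) · 5.1^j/j! ≈ 0.3660.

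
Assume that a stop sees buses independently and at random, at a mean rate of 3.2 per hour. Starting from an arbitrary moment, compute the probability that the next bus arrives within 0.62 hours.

Inter-arrival times are exponential with rate λ = 3.2 per hour.
P(T ≤ 0.62) = 1 − e^(−λt) = 1 − e^(−3.2 × 0.62) = 1 − e^(−1.984) ≈ 0.8625.

0.8625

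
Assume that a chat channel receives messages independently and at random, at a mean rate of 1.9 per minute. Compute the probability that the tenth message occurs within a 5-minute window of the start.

0.4782

Over the interval, μ = 1.9 × 5 = 9.5 (a 5-minute window = 5 minutes).
The tenth arrival falls in the interval iff at least 10 events occur there: P(S_10 ≤ t) = P(N ≥ 10) = 1 − P(N ≤ 9) ≈ 0.4782.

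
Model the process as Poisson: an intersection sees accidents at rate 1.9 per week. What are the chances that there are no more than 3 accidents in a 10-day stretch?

0.7109

Over the interval, μ = 1.9 × 10/7 ≈ 2.71429 (a 10-day stretch = 10/7 weeks).
P(N ≤ 3) = Σ_{j=0}^{3} e^(−μ) μ^j/j! ≈ 0.7109.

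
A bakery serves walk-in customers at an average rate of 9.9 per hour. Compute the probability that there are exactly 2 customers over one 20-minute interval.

Over the interval, μ = 9.9 × 1/3 = 3.3 (a 20-minute interval = 1/3 hours).
P(N = 2) = e^(−μ) μ^2/2! = e^(−3.3) · 3.3^2/2 ≈ 0.2008.

0.2008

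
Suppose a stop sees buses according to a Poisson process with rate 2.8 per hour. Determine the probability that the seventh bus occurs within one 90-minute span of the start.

Over the interval, μ = 2.8 × 1.5 = 4.2 (a 90-minute span = 1.5 hours).
The seventh arrival falls in the interval iff at least 7 events occur there: P(S_7 ≤ t) = P(N ≥ 7) = 1 − P(N ≤ 6) ≈ 0.1325.

0.1325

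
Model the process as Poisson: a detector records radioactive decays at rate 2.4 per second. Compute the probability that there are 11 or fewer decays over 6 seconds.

0.2277

Over the interval, μ = 2.4 × 6 = 14.4 (6 seconds).
P(N ≤ 11) = Σ_{j=0}^{11} e^(−μ) μ^j/j! ≈ 0.2277.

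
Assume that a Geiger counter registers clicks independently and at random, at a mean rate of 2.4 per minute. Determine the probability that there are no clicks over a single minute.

With mean μ = 2.4 per minute,
P(N = 0) = e^(−μ) μ^0/0! = e^(−2.4) · 2.4^0/1 ≈ 0.0907.

0.0907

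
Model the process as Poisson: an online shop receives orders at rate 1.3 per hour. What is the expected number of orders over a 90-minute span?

1.95

E[N] = λt = 1.3 × 1.5 = 1.95 (a 90-minute span = 1.5 hours).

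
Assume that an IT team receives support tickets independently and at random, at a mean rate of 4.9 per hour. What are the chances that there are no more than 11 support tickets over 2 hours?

Over the interval, μ = 4.9 × 2 = 9.8 (2 hours).
P(N ≤ 11) = Σ_{j=0}^{11} e^(−μ) μ^j/j! ≈ 0.7193.

0.7193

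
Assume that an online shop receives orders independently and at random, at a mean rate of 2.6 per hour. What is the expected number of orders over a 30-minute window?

E[N] = λt = 2.6 × 0.5 = 1.3 (a 30-minute window = 0.5 hours).

1.3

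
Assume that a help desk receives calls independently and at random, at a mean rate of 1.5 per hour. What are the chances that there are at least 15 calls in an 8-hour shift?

0.2280

Over the interval, μ = 1.5 × 8 = 12 (an 8-hour shift = 8 hours).
P(N ≥ 15) = 1 − P(N ≤ 14) = 1 − Σ_{j=0}^{14} e^(−μ) μ^j/j! ≈ 0.2280.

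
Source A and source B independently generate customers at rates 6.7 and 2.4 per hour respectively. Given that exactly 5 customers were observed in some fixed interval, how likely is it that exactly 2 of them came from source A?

0.0994

Given the total, each event is independently from source A with probability p = λ_A/(λ_A+λ_B) = 6.7/9.1 ≈ 0.7363.
So K ~ Binomial(5, 6.7/9.1): P(K = 2) = C(5,2) · (6.7/9.1)^2 · (2.4/9.1)^3 ≈ 0.0994.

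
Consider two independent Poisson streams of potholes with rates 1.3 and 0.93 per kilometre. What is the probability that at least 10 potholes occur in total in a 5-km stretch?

Independent Poisson processes superpose: combined rate λ = 1.3 + 0.93 = 2.23 per kilometre.
Over the interval, μ = 2.23 × 5 = 11.15 (a 5-km stretch = 5 kilometres).
P(N ≥ 10) = 1 − P(N ≤ 9) ≈ 0.6755.

0.6755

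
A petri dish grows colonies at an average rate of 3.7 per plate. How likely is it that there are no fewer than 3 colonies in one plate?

0.7146

With mean μ = 3.7 per plate,
P(N ≥ 3) = 1 − P(N ≤ 2) = 1 − Σ_{j=0}^{2} e^(−μ) μ^j/j! ≈ 0.7146.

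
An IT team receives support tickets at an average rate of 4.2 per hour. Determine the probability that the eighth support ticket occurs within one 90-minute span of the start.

Over the interval, μ = 4.2 × 1.5 = 6.3 (a 90-minute span = 1.5 hours).
The eighth arrival falls in the interval iff at least 8 events occur there: P(S_8 ≤ t) = P(N ≥ 8) = 1 − P(N ≤ 7) ≈ 0.2983.

0.2983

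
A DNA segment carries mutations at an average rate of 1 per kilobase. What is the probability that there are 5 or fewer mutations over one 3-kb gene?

0.9161

Over the interval, μ = 1 × 3 = 3 (a 3-kb gene = 3 kilobases).
P(N ≤ 5) = Σ_{j=0}^{5} e^(−μ) μ^j/j! ≈ 0.9161.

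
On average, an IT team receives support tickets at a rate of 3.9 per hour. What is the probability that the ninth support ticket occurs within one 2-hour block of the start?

0.3796

Over the interval, μ = 3.9 × 2 = 7.8 (a 2-hour block = 2 hours).
The ninth arrival falls in the interval iff at least 9 events occur there: P(S_9 ≤ t) = P(N ≥ 9) = 1 − P(N ≤ 8) ≈ 0.3796.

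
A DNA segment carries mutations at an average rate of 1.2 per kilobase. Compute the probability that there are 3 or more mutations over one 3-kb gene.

Over the interval, μ = 1.2 × 3 = 3.6 (a 3-kb gene = 3 kilobases).
P(N ≥ 3) = 1 − P(N ≤ 2) = 1 − Σ_{j=0}^{2} e^(−μ) μ^j/j! ≈ 0.6973.

0.6973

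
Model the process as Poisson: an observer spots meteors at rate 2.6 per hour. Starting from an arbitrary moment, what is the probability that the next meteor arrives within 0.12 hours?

Inter-arrival times are exponential with rate λ = 2.6 per hour.
P(T ≤ 0.12) = 1 − e^(−λt) = 1 − e^(−2.6 × 0.12) = 1 − e^(−0.312) ≈ 0.2680.

0.2680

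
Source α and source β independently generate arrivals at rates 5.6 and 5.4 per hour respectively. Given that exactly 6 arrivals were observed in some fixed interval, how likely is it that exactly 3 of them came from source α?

0.3122

Given the total, each event is independently from source α with probability p = λ_α/(λ_α+λ_β) = 5.6/11 ≈ 0.5091.
So K ~ Binomial(6, 5.6/11): P(K = 3) = C(6,3) · (5.6/11)^3 · (5.4/11)^3 ≈ 0.3122.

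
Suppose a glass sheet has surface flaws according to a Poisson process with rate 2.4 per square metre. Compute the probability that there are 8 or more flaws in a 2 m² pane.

Over the interval, μ = 2.4 × 2 = 4.8 (a 2 m² pane = 2 square metres).
P(N ≥ 8) = 1 − P(N ≤ 7) = 1 − Σ_{j=0}^{7} e^(−μ) μ^j/j! ≈ 0.1133.

0.1133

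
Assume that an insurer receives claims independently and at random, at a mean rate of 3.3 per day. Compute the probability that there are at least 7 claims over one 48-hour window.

Over the interval, μ = 3.3 × 2 = 6.6 (a 48-hour window = 2 days).
P(N ≥ 7) = 1 − P(N ≤ 6) = 1 − Σ_{j=0}^{6} e^(−μ) μ^j/j! ≈ 0.4892.

0.4892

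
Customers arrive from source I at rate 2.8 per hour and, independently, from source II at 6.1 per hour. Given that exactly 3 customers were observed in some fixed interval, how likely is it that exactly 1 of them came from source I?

Given the total, each event is independently from source I with probability p = λ_I/(λ_I+λ_II) = 2.8/8.9 ≈ 0.3146.
So K ~ Binomial(3, 2.8/8.9): P(K = 1) = C(3,1) · (2.8/8.9)^1 · (6.1/8.9)^2 ≈ 0.4434.

0.4434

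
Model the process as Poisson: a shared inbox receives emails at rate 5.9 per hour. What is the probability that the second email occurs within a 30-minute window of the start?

Over the interval, μ = 5.9 × 0.5 = 2.95 (a 30-minute window = 0.5 hours).
The second arrival falls in the interval iff at least 2 events occur there: P(S_2 ≤ t) = P(N ≥ 2) = 1 − P(N ≤ 1) ≈ 0.7933.

0.7933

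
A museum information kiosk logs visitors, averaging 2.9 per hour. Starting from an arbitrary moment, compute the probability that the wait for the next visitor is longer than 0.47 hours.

0.2559

The wait for the next event is exponential with rate λ = 2.9 per hour.
P(T > 0.47) = e^(−λt) = e^(−2.9 × 0.47) = e^(−1.363) ≈ 0.2559.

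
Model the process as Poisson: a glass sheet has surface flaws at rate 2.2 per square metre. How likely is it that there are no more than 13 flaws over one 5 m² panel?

0.7813

Over the interval, μ = 2.2 × 5 = 11 (a 5 m² panel = 5 square metres).
P(N ≤ 13) = Σ_{j=0}^{13} e^(−μ) μ^j/j! ≈ 0.7813.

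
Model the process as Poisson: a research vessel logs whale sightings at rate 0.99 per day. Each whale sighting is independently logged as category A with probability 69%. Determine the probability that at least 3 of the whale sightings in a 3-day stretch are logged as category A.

0.3367

Thinning: the whale sightings that are logged as category A themselves form a Poisson process with rate 0.69 × 0.99 = 0.6831 per day.
Over the interval, μ = 0.6831 × 3 = 2.0493 (a 3-day stretch = 3 days).
P(N ≥ 3) = 1 − P(N ≤ 2) ≈ 0.3367.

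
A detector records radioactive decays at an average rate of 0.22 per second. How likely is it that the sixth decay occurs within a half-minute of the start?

0.6453

Over the interval, μ = 0.22 × 30 = 6.6 (a half-minute = 30 seconds).
The sixth arrival falls in the interval iff at least 6 events occur there: P(S_6 ≤ t) = P(N ≥ 6) = 1 − P(N ≤ 5) ≈ 0.6453.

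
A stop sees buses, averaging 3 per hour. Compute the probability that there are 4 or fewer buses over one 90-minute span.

0.5321

Over the interval, μ = 3 × 1.5 = 4.5 (a 90-minute span = 1.5 hours).
P(N ≤ 4) = Σ_{j=0}^{4} e^(−μ) μ^j/j! ≈ 0.5321.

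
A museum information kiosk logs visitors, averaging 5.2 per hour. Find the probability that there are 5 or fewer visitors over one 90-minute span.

0.2103

Over the interval, μ = 5.2 × 1.5 = 7.8 (a 90-minute span = 1.5 hours).
P(N ≤ 5) = Σ_{j=0}^{5} e^(−μ) μ^j/j! ≈ 0.2103.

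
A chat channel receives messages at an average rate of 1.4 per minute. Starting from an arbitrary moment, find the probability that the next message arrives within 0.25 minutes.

Inter-arrival times are exponential with rate λ = 1.4 per minute.
P(T ≤ 0.25) = 1 − e^(−λt) = 1 − e^(−1.4 × 0.25) = 1 − e^(−0.35) ≈ 0.2953.

0.2953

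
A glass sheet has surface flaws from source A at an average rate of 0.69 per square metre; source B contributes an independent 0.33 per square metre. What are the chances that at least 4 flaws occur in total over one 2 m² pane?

0.1502

Independent Poisson processes superpose: combined rate λ = 0.69 + 0.33 = 1.02 per square metre.
Over the interval, μ = 1.02 × 2 = 2.04 (a 2 m² pane = 2 square metres).
P(N ≥ 4) = 1 − P(N ≤ 3) ≈ 0.1502.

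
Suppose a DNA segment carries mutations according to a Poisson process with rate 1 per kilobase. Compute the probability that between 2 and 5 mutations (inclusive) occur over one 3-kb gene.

Over the interval, μ = 1 × 3 = 3 (a 3-kb gene = 3 kilobases).
P(2 ≤ N ≤ 5) = Σ_{j=2}^{5} e^(−3) · 3^j/j! ≈ 0.7169.

0.7169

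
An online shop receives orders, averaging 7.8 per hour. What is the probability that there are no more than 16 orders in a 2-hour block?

0.6056

Over the interval, μ = 7.8 × 2 = 15.6 (a 2-hour block = 2 hours).
P(N ≤ 16) = Σ_{j=0}^{16} e^(−μ) μ^j/j! ≈ 0.6056.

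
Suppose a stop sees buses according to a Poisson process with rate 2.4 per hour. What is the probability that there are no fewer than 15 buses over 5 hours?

Over the interval, μ = 2.4 × 5 = 12 (5 hours).
P(N ≥ 15) = 1 − P(N ≤ 14) = 1 − Σ_{j=0}^{14} e^(−μ) μ^j/j! ≈ 0.2280.

0.2280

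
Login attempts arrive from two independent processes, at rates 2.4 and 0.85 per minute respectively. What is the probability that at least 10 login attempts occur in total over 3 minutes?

Independent Poisson processes superpose: combined rate λ = 2.4 + 0.85 = 3.25 per minute.
Over the interval, μ = 3.25 × 3 = 9.75 (3 minutes).
P(N ≥ 10) = 1 − P(N ≤ 9) ≈ 0.5104.

0.5104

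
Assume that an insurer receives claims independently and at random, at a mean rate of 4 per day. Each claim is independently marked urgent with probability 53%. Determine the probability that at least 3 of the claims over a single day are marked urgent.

0.3558

Thinning: the claims that are marked urgent themselves form a Poisson process with rate 0.53 × 4 = 2.12 per day.
So μ = 2.12.
P(N ≥ 3) = 1 − P(N ≤ 2) ≈ 0.3558.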